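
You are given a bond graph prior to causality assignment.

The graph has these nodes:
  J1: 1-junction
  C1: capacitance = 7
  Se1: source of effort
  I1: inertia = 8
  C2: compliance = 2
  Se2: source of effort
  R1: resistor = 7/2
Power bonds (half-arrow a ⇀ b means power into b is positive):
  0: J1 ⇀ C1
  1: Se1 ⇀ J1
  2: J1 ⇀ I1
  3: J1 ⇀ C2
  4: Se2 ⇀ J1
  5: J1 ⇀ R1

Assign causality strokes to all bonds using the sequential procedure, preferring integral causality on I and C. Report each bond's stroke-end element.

bond 0 |J1
bond 1 |J1
bond 2 |I1
bond 3 |J1
bond 4 |J1
bond 5 |J1

β1 stroke at J1  (source Se1 imposes e)
β4 stroke at J1  (Se2 fixes effort; stroke away)
β0 stroke at J1  (C1 outputs effort q/C1)
β2 stroke at I1  (I1: I, integral causality)
β3 stroke at J1  (J1: bond 2 brought flow, rest push out)
β5 stroke at J1  (1-jn J1 has f-setter on 2)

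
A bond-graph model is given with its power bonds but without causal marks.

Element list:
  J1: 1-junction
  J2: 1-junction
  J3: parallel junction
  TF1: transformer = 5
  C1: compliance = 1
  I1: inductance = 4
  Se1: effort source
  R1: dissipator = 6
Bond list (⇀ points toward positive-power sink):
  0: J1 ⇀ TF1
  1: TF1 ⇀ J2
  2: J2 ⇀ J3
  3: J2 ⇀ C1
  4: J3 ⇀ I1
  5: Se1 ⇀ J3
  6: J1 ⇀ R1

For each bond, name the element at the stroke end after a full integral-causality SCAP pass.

#0 →J1
#1 →TF1
#2 →J2
#3 →J2
#4 →I1
#5 →J3
#6 →R1

bond 5 stroke→J3  (source Se1 imposes e)
bond 2 stroke→J2  (0-jn J3 has e-setter on 5)
bond 4 stroke→I1  (common-e at J3 fixed by 5)
bond 3 stroke→J2  (C1 outputs effort q/C1)
bond 1 stroke→TF1  (closing 1-jn rule on J2)
bond 0 stroke→J1  (through TF1, causality passes straight; one stroke at TF1)
bond 6 stroke→R1  (J1 needs exactly one f-in)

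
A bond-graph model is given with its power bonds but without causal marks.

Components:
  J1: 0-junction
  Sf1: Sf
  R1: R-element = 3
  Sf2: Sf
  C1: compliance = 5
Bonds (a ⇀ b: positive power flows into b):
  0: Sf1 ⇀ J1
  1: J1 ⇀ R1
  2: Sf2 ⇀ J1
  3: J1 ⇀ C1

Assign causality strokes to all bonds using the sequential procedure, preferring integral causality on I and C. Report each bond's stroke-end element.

#0 stroke at Sf1
#1 stroke at R1
#2 stroke at Sf2
#3 stroke at J1

bond 0 stroke→Sf1  (Sf1: flow source, stroke at near end)
bond 2 stroke→Sf2  (source Sf2 imposes f)
bond 3 stroke→J1  (C1 outputs effort q/C1)
bond 1 stroke→R1  (0-jn J1 has e-setter on 3)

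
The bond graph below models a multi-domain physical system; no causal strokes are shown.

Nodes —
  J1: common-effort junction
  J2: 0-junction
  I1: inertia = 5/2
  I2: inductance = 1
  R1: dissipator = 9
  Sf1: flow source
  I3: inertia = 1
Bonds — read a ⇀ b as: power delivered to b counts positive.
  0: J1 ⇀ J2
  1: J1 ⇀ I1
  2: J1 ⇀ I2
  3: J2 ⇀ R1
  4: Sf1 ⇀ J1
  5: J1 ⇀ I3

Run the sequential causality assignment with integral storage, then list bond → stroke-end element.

β4 |Sf1  (Sf1 fixes flow; stroke at Sf1)
β1 |I1  (prefer integral on I1)
β2 |I2  (I2 integral (f out))
β5 |I3  (I3 outputs flow p/I3)
β0 |J1  (closing 0-jn rule on J1)
β3 |J2  (only one effort-in slot at J2)

β0 stroke at J1
β1 stroke at I1
β2 stroke at I2
β3 stroke at J2
β4 stroke at Sf1
β5 stroke at I3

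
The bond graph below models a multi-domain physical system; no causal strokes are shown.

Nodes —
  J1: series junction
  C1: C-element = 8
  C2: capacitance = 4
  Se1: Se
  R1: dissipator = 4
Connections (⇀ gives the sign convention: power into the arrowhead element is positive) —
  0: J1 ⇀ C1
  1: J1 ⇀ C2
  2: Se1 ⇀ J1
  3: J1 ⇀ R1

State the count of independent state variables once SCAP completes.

2  (C1, C2 all integral)

b2 |J1  (source Se1 imposes e)
b0 |J1  (C1 integral (e out))
b1 |J1  (C2: C, integral causality)
b3 |R1  (closing 1-jn rule on J1)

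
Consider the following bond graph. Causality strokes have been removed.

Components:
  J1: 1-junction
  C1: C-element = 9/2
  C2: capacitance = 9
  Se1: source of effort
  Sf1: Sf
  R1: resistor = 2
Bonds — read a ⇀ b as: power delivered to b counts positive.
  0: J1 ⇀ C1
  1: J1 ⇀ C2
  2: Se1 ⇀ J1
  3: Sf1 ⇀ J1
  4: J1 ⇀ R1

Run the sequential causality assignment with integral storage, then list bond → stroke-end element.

β0 stroke at J1
β1 stroke at J1
β2 stroke at J1
β3 stroke at Sf1
β4 stroke at J1

bond 2 stroke→J1  (Se1 (Se) sets effort on bond)
bond 3 stroke→Sf1  (Sf1 (Sf) sets flow on bond)
bond 0 stroke→J1  (1-jn J1 has f-setter on 3)
bond 1 stroke→J1  (common-f at J1 fixed by 3)
bond 4 stroke→J1  (J1 flow already set via bond 3)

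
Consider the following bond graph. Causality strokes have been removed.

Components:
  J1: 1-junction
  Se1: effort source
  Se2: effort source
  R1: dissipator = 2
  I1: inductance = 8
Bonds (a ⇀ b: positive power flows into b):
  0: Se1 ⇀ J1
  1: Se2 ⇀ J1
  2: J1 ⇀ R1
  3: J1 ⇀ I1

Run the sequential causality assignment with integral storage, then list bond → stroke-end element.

b0 stroke at J1
b1 stroke at J1
b2 stroke at J1
b3 stroke at I1

β0 |J1  (Se1 fixes effort; stroke away)
β1 |J1  (Se2: effort source, stroke at far end)
β3 |I1  (I1: I, integral causality)
β2 |J1  (J1: bond 3 brought flow, rest push out)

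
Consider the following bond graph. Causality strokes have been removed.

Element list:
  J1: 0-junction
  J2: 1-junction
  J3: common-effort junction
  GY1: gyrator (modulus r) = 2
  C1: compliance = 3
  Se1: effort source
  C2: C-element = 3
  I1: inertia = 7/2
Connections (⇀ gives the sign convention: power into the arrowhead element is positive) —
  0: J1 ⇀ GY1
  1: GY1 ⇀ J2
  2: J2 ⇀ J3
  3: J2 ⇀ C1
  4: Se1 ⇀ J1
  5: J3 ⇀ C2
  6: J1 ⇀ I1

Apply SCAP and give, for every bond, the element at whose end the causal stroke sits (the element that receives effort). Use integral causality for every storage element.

β4 |J1  (Se1: effort source, stroke at far end)
β0 |GY1  (0-jn J1 has e-setter on 4)
β6 |I1  (0-jn J1 has e-setter on 4)
β1 |GY1  (GY1: gyrator matches bond 0)
β2 |J2  (J2: bond 1 brought flow, rest push out)
β3 |J2  (J2 flow already set via bond 1)
β5 |J3  (only one effort-in slot at J3)

#0 →GY1
#1 →GY1
#2 →J2
#3 →J2
#4 →J1
#5 →J3
#6 →I1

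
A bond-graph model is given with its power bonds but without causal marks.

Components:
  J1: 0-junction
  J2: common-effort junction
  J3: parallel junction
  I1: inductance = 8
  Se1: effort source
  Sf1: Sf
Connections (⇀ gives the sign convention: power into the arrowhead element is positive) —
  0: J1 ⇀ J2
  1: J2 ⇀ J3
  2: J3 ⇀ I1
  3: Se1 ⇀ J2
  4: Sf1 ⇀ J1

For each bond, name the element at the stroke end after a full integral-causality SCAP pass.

β0 stroke→J1
β1 stroke→J3
β2 stroke→I1
β3 stroke→J2
β4 stroke→Sf1

bond 3 stroke→J2  (Se1 fixes effort; stroke away)
bond 4 stroke→Sf1  (source Sf1 imposes f)
bond 0 stroke→J1  (J1 needs exactly one e-in)
bond 1 stroke→J3  (J2 effort already set via bond 3)
bond 2 stroke→I1  (0-jn J3 has e-setter on 1)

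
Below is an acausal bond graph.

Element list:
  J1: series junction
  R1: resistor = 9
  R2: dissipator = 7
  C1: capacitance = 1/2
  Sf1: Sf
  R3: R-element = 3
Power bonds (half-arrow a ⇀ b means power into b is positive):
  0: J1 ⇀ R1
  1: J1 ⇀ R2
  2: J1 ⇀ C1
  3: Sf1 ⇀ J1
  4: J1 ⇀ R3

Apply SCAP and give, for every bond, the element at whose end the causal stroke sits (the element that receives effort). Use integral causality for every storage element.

b3 →Sf1  (Sf1: flow source, stroke at near end)
b0 →J1  (1-jn J1 has f-setter on 3)
b1 →J1  (J1: bond 3 brought flow, rest push out)
b2 →J1  (1-jn J1 has f-setter on 3)
b4 →J1  (common-f at J1 fixed by 3)

#0 |J1
#1 |J1
#2 |J1
#3 |Sf1
#4 |J1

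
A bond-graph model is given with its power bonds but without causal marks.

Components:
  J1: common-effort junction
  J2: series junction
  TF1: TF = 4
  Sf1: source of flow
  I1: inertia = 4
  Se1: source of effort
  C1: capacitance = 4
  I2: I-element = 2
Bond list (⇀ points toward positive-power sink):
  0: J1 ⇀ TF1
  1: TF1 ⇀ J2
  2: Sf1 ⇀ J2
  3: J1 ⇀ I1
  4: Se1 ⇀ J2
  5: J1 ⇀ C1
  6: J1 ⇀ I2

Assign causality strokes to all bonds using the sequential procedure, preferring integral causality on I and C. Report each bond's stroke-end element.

b0 →TF1
b1 →J2
b2 →Sf1
b3 →I1
b4 →J2
b5 →J1
b6 →I2

b2 stroke at Sf1  (Sf1 fixes flow; stroke at Sf1)
b4 stroke at J2  (source Se1 imposes e)
b1 stroke at J2  (J2: bond 2 brought flow, rest push out)
b0 stroke at TF1  (TF TF1: opposite of bond 1)
b3 stroke at I1  (I1: I, integral causality)
b5 stroke at J1  (C1: C, integral causality)
b6 stroke at I2  (0-jn J1 has e-setter on 5)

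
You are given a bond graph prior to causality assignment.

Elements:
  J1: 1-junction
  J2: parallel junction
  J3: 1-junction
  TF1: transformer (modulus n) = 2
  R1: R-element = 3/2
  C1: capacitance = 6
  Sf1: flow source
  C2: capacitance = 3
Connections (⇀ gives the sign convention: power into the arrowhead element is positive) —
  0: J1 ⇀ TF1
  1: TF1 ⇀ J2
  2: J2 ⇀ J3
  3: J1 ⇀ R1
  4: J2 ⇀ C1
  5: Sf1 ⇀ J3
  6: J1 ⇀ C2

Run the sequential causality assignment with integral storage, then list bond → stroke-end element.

b5 |Sf1  (source Sf1 imposes f)
b2 |J3  (J3 flow already set via bond 5)
b4 |J2  (C1 outputs effort q/C1)
b1 |TF1  (J2: bond 4 brought effort, rest push out)
b0 |J1  (TF1 one-in-one-out from 1)
b6 |J1  (C2 outputs effort q/C2)
b3 |R1  (closing 1-jn rule on J1)

#0 stroke→J1
#1 stroke→TF1
#2 stroke→J3
#3 stroke→R1
#4 stroke→J2
#5 stroke→Sf1
#6 stroke→J1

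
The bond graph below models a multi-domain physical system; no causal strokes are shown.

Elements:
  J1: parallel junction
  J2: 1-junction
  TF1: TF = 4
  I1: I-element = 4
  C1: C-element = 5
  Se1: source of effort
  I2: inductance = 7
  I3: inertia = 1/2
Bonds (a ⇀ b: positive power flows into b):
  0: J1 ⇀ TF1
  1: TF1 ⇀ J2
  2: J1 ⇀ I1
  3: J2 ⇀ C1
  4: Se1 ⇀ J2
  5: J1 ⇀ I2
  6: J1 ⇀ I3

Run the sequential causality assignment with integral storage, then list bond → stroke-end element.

bond 0 stroke at J1
bond 1 stroke at TF1
bond 2 stroke at I1
bond 3 stroke at J2
bond 4 stroke at J2
bond 5 stroke at I2
bond 6 stroke at I3

bond 4 |J2  (Se1: effort source, stroke at far end)
bond 2 |I1  (I1 integral (f out))
bond 3 |J2  (prefer integral on C1)
bond 1 |TF1  (closing 1-jn rule on J2)
bond 0 |J1  (TF TF1: opposite of bond 1)
bond 5 |I2  (0-jn J1 has e-setter on 0)
bond 6 |I3  (J1 effort already set via bond 0)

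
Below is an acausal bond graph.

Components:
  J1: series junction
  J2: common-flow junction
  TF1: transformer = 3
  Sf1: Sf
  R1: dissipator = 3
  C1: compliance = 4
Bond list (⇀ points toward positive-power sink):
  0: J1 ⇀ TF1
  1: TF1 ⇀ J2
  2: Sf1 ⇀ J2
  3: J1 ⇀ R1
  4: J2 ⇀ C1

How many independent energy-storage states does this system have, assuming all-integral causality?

b2 →Sf1  (Sf1 (Sf) sets flow on bond)
b1 →J2  (common-f at J2 fixed by 2)
b4 →J2  (J2 flow already set via bond 2)
b0 →TF1  (through TF1, causality passes straight; one stroke at TF1)
b3 →J1  (J1: bond 0 brought flow, rest push out)

1  (C1 all integral)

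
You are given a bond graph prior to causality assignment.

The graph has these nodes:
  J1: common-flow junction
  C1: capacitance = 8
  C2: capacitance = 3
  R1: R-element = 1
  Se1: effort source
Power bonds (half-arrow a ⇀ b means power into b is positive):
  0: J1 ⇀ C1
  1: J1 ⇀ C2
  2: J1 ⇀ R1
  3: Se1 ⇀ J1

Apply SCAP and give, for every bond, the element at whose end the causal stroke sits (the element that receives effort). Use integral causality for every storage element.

#3 stroke→J1  (Se1 fixes effort; stroke away)
#0 stroke→J1  (C1 integral (e out))
#1 stroke→J1  (C2 integral (e out))
#2 stroke→R1  (only one flow-in slot at J1)

bond 0 stroke at J1
bond 1 stroke at J1
bond 2 stroke at R1
bond 3 stroke at J1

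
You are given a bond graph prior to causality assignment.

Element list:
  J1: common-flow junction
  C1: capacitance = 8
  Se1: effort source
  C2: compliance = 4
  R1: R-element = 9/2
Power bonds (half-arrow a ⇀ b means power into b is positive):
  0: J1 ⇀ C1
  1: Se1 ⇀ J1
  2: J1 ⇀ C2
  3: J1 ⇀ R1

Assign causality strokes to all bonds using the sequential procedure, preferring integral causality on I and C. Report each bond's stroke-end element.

b1 |J1  (source Se1 imposes e)
b0 |J1  (C1: C, integral causality)
b2 |J1  (prefer integral on C2)
b3 |R1  (J1 needs exactly one f-in)

bond 0 stroke→J1
bond 1 stroke→J1
bond 2 stroke→J1
bond 3 stroke→R1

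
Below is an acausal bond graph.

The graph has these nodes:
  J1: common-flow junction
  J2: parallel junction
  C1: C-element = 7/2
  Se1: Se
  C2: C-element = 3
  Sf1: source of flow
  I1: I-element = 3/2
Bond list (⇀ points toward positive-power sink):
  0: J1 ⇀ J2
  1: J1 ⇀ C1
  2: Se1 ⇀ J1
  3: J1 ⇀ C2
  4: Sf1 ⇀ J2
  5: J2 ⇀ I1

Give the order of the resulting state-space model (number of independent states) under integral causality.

b2 →J1  (Se1 (Se) sets effort on bond)
b4 →Sf1  (source Sf1 imposes f)
b1 →J1  (C1 integral (e out))
b3 →J1  (prefer integral on C2)
b0 →J2  (only one flow-in slot at J1)
b5 →I1  (0-jn J2 has e-setter on 0)

3  (C1, C2, I1 all integral)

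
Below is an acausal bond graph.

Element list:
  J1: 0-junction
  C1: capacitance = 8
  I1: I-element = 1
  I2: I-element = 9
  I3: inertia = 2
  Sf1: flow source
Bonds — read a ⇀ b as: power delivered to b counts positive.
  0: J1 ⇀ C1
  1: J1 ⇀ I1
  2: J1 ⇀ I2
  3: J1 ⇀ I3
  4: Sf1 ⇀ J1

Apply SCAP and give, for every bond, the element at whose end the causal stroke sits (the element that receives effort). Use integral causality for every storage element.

β0 stroke at J1
β1 stroke at I1
β2 stroke at I2
β3 stroke at I3
β4 stroke at Sf1

β4 →Sf1  (source Sf1 imposes f)
β0 →J1  (C1: C, integral causality)
β1 →I1  (common-e at J1 fixed by 0)
β2 →I2  (J1 effort already set via bond 0)
β3 →I3  (0-jn J1 has e-setter on 0)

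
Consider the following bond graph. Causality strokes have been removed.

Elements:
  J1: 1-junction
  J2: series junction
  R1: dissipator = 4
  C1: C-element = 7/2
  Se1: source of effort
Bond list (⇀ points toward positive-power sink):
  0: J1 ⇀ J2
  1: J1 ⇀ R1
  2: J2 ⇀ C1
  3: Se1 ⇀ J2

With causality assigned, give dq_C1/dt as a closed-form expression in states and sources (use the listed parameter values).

β3 |J2  (Se1: effort source, stroke at far end)
β2 |J2  (C1: C, integral causality)
β0 |J1  (J2 needs exactly one f-in)
β1 |R1  (J1 needs exactly one f-in)

dq_C1/dt = E_Se1/4 - q_C1/14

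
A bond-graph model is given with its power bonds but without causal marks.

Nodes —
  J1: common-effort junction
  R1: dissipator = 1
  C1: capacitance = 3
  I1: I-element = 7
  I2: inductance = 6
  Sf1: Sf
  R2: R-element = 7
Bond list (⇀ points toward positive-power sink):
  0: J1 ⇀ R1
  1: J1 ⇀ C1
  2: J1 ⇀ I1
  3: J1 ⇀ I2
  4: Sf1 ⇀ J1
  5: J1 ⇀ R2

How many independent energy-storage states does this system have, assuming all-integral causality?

#4 stroke at Sf1  (Sf1 (Sf) sets flow on bond)
#1 stroke at J1  (C1: C, integral causality)
#0 stroke at R1  (J1 effort already set via bond 1)
#2 stroke at I1  (0-jn J1 has e-setter on 1)
#3 stroke at I2  (J1: bond 1 brought effort, rest push out)
#5 stroke at R2  (J1 effort already set via bond 1)

3  (C1, I1, I2 all integral)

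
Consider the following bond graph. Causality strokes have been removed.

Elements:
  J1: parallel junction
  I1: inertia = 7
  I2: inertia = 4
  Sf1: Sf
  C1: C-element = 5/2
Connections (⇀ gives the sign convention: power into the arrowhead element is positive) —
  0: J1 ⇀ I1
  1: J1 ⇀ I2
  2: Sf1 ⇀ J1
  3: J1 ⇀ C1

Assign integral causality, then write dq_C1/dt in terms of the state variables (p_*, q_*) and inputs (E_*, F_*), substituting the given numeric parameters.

dq_C1/dt = F_Sf1 - p_I1/7 - p_I2/4

bond 2 stroke at Sf1  (Sf1: flow source, stroke at near end)
bond 0 stroke at I1  (I1 outputs flow p/I1)
bond 1 stroke at I2  (I2 outputs flow p/I2)
bond 3 stroke at J1  (J1: last free bond brings effort in)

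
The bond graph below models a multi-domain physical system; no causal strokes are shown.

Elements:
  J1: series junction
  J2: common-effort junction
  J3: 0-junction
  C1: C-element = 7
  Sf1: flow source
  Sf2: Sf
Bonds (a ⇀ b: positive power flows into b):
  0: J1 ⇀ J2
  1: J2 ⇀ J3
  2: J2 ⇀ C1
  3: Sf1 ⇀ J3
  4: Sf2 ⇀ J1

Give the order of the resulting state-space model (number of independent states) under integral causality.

1  (C1 all integral)

bond 3 →Sf1  (Sf1 (Sf) sets flow on bond)
bond 4 →Sf2  (source Sf2 imposes f)
bond 0 →J1  (1-jn J1 has f-setter on 4)
bond 1 →J3  (only one effort-in slot at J3)
bond 2 →J2  (only one effort-in slot at J2)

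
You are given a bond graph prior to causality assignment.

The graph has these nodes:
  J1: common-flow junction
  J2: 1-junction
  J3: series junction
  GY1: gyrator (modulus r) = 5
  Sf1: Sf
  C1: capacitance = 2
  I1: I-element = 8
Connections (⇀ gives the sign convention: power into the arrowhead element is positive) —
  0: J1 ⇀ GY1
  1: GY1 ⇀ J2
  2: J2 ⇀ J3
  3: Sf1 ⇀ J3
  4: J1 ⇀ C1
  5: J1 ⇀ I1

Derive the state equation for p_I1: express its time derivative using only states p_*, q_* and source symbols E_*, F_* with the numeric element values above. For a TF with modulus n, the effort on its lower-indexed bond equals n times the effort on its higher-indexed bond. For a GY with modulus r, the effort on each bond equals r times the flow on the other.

dp_I1/dt = -5*F_Sf1 - q_C1/2

β3 stroke→Sf1  (Sf1 (Sf) sets flow on bond)
β2 stroke→J3  (J3: bond 3 brought flow, rest push out)
β1 stroke→J2  (J2: bond 2 brought flow, rest push out)
β0 stroke→J1  (through GY1, causality inverts; strokes same side of GY1)
β4 stroke→J1  (C1 integral (e out))
β5 stroke→I1  (J1 needs exactly one f-in)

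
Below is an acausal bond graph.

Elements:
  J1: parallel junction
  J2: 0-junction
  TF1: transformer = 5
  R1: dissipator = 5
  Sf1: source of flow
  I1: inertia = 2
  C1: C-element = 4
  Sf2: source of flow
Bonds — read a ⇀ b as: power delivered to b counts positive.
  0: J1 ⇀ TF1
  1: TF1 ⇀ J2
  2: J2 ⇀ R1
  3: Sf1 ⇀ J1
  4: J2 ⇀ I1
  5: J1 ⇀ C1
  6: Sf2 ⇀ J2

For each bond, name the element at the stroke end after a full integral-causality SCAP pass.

#3 |Sf1  (Sf1 (Sf) sets flow on bond)
#6 |Sf2  (source Sf2 imposes f)
#4 |I1  (I1: I, integral causality)
#5 |J1  (C1: C, integral causality)
#0 |TF1  (J1: bond 5 brought effort, rest push out)
#1 |J2  (TF TF1: opposite of bond 0)
#2 |R1  (J2: bond 1 brought effort, rest push out)

β0 stroke→TF1
β1 stroke→J2
β2 stroke→R1
β3 stroke→Sf1
β4 stroke→I1
β5 stroke→J1
β6 stroke→Sf2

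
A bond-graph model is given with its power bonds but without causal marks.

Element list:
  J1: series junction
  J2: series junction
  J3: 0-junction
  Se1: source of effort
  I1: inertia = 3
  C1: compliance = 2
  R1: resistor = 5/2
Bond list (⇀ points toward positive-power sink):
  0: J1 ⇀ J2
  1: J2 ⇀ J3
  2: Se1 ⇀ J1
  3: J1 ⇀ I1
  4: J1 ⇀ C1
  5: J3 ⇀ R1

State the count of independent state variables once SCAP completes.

2  (C1, I1 all integral)

β2 stroke→J1  (Se1: effort source, stroke at far end)
β3 stroke→I1  (prefer integral on I1)
β0 stroke→J1  (J1 flow already set via bond 3)
β4 stroke→J1  (1-jn J1 has f-setter on 3)
β1 stroke→J2  (1-jn J2 has f-setter on 0)
β5 stroke→J3  (only one effort-in slot at J3)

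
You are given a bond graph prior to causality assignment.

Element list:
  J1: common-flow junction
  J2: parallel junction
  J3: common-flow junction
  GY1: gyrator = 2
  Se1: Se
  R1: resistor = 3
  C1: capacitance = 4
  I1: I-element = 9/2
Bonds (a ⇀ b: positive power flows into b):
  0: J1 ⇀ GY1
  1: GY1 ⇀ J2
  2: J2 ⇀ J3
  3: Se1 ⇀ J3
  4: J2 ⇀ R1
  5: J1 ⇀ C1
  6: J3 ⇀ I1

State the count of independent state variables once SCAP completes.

bond 3 |J3  (Se1 (Se) sets effort on bond)
bond 5 |J1  (C1 integral (e out))
bond 0 |GY1  (J1 needs exactly one f-in)
bond 1 |GY1  (GY1: gyrator matches bond 0)
bond 6 |I1  (I1 integral (f out))
bond 2 |J3  (J3: bond 6 brought flow, rest push out)
bond 4 |J2  (J2: last free bond brings effort in)

2  (C1, I1 all integral)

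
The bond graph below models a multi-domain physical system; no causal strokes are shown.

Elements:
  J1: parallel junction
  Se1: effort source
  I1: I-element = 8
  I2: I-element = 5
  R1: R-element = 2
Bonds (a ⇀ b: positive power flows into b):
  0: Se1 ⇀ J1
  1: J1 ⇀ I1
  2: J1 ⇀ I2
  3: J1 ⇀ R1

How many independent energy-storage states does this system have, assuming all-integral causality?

#0 stroke at J1  (Se1 (Se) sets effort on bond)
#1 stroke at I1  (0-jn J1 has e-setter on 0)
#2 stroke at I2  (J1: bond 0 brought effort, rest push out)
#3 stroke at R1  (J1 effort already set via bond 0)

2  (I1, I2 all integral)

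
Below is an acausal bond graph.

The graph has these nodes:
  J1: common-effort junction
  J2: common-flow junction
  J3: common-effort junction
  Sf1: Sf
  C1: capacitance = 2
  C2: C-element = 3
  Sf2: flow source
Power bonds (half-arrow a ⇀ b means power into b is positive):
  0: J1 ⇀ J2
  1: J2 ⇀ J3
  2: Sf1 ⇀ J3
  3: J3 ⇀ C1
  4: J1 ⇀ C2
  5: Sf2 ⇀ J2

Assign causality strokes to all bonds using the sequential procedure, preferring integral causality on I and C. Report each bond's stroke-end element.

β0 stroke→J2
β1 stroke→J2
β2 stroke→Sf1
β3 stroke→J3
β4 stroke→J1
β5 stroke→Sf2

b2 stroke→Sf1  (Sf1 (Sf) sets flow on bond)
b5 stroke→Sf2  (Sf2 fixes flow; stroke at Sf2)
b0 stroke→J2  (common-f at J2 fixed by 5)
b1 stroke→J2  (common-f at J2 fixed by 5)
b3 stroke→J3  (J3 needs exactly one e-in)
b4 stroke→J1  (J1 needs exactly one e-in)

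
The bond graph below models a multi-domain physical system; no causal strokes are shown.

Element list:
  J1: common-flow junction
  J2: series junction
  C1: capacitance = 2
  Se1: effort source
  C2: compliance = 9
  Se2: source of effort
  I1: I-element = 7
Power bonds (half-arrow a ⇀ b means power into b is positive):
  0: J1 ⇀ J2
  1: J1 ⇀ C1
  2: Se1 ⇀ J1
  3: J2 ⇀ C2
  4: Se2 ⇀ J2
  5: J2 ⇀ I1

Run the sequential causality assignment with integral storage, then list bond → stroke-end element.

β2 |J1  (Se1: effort source, stroke at far end)
β4 |J2  (Se2 (Se) sets effort on bond)
β1 |J1  (prefer integral on C1)
β0 |J2  (J1: last free bond brings flow in)
β3 |J2  (C2 integral (e out))
β5 |I1  (J2 needs exactly one f-in)

bond 0 →J2
bond 1 →J1
bond 2 →J1
bond 3 →J2
bond 4 →J2
bond 5 →I1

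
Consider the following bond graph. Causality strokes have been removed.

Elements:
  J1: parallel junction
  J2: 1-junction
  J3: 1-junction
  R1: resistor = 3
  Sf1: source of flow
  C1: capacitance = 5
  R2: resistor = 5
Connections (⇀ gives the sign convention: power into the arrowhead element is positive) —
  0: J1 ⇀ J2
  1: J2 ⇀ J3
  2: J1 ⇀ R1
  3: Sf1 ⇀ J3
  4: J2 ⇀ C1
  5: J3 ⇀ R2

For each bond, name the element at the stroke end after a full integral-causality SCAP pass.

bond 0 stroke→J2
bond 1 stroke→J3
bond 2 stroke→J1
bond 3 stroke→Sf1
bond 4 stroke→J2
bond 5 stroke→J3

β3 stroke at Sf1  (source Sf1 imposes f)
β1 stroke at J3  (common-f at J3 fixed by 3)
β5 stroke at J3  (J3: bond 3 brought flow, rest push out)
β0 stroke at J2  (1-jn J2 has f-setter on 1)
β4 stroke at J2  (common-f at J2 fixed by 1)
β2 stroke at J1  (J1: last free bond brings effort in)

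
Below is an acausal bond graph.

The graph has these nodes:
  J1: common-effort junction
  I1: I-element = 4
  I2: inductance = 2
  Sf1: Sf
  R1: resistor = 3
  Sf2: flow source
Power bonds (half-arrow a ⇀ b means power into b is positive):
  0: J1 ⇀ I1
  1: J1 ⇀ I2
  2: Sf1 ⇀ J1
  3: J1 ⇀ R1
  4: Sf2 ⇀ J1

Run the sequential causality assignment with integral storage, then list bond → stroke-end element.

bond 2 stroke at Sf1  (source Sf1 imposes f)
bond 4 stroke at Sf2  (Sf2 (Sf) sets flow on bond)
bond 0 stroke at I1  (I1 outputs flow p/I1)
bond 1 stroke at I2  (I2 integral (f out))
bond 3 stroke at J1  (J1: last free bond brings effort in)

bond 0 stroke at I1
bond 1 stroke at I2
bond 2 stroke at Sf1
bond 3 stroke at J1
bond 4 stroke at Sf2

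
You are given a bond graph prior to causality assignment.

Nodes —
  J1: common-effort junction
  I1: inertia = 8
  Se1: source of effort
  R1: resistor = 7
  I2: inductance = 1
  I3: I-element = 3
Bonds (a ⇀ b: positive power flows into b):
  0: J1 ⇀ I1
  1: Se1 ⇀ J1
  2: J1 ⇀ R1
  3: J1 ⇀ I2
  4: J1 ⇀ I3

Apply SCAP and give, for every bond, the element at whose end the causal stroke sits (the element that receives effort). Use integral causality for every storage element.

β1 stroke at J1  (Se1 fixes effort; stroke away)
β0 stroke at I1  (J1: bond 1 brought effort, rest push out)
β2 stroke at R1  (J1: bond 1 brought effort, rest push out)
β3 stroke at I2  (J1 effort already set via bond 1)
β4 stroke at I3  (J1 effort already set via bond 1)

#0 →I1
#1 →J1
#2 →R1
#3 →I2
#4 →I3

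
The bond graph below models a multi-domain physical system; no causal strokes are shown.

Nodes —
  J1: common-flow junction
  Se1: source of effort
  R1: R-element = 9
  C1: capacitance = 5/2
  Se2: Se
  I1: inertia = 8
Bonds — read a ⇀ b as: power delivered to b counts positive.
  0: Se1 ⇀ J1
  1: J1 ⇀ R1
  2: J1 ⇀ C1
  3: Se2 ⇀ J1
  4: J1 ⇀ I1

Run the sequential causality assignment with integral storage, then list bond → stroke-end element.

β0 |J1
β1 |J1
β2 |J1
β3 |J1
β4 |I1

b0 |J1  (source Se1 imposes e)
b3 |J1  (Se2 (Se) sets effort on bond)
b2 |J1  (C1: C, integral causality)
b4 |I1  (I1: I, integral causality)
b1 |J1  (J1: bond 4 brought flow, rest push out)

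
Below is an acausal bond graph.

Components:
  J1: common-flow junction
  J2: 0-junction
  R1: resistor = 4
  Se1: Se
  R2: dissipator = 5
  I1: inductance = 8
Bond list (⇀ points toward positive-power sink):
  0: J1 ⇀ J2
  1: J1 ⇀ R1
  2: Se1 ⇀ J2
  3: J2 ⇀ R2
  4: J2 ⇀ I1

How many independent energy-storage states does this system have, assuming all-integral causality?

1  (I1 all integral)

β2 stroke at J2  (source Se1 imposes e)
β0 stroke at J1  (common-e at J2 fixed by 2)
β3 stroke at R2  (J2: bond 2 brought effort, rest push out)
β4 stroke at I1  (J2: bond 2 brought effort, rest push out)
β1 stroke at R1  (only one flow-in slot at J1)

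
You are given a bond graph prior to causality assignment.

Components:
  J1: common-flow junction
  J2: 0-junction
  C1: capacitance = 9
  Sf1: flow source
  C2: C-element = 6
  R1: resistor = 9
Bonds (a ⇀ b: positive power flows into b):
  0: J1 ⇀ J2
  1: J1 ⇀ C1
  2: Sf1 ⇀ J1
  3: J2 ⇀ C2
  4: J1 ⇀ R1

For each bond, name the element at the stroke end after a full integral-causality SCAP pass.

β0 →J1
β1 →J1
β2 →Sf1
β3 →J2
β4 →J1

bond 2 →Sf1  (Sf1 fixes flow; stroke at Sf1)
bond 0 →J1  (J1 flow already set via bond 2)
bond 1 →J1  (common-f at J1 fixed by 2)
bond 4 →J1  (J1 flow already set via bond 2)
bond 3 →J2  (J2 needs exactly one e-in)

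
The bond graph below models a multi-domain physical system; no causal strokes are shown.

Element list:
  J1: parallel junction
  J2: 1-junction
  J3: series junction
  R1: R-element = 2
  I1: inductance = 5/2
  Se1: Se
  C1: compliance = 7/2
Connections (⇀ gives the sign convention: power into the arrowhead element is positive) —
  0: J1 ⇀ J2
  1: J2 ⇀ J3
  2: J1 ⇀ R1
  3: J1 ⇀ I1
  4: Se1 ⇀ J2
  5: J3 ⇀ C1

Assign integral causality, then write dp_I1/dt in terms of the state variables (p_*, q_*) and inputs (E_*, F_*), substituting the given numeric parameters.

#4 stroke at J2  (Se1: effort source, stroke at far end)
#3 stroke at I1  (prefer integral on I1)
#5 stroke at J3  (C1 outputs effort q/C1)
#1 stroke at J2  (J3 needs exactly one f-in)
#0 stroke at J1  (only one flow-in slot at J2)
#2 stroke at R1  (J1 effort already set via bond 0)

dp_I1/dt = -E_Se1 + 2*q_C1/7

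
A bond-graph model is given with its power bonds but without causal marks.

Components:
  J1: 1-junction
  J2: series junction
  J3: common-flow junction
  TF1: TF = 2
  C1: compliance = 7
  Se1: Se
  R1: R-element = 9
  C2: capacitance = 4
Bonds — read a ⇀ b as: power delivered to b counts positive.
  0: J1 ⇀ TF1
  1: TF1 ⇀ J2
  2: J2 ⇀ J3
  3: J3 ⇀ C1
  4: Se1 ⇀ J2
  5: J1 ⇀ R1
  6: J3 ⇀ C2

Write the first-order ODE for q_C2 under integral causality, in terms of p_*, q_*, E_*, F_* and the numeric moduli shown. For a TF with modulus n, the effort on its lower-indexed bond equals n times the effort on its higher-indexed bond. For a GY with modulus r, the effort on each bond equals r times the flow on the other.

bond 4 stroke→J2  (Se1: effort source, stroke at far end)
bond 3 stroke→J3  (prefer integral on C1)
bond 6 stroke→J3  (C2 outputs effort q/C2)
bond 2 stroke→J2  (J3 needs exactly one f-in)
bond 1 stroke→TF1  (only one flow-in slot at J2)
bond 0 stroke→J1  (TF1: transformer flips bond 1)
bond 5 stroke→R1  (J1: last free bond brings flow in)

dq_C2/dt = 4*E_Se1/9 - 4*q_C1/63 - q_C2/9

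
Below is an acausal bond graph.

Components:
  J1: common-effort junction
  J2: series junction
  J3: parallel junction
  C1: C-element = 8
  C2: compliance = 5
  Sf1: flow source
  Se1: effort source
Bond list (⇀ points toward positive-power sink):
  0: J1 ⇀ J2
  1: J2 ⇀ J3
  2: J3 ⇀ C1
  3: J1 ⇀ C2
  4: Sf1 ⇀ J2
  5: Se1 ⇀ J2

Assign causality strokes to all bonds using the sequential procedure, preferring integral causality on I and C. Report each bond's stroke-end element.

#0 stroke→J2
#1 stroke→J2
#2 stroke→J3
#3 stroke→J1
#4 stroke→Sf1
#5 stroke→J2

b4 stroke→Sf1  (Sf1 (Sf) sets flow on bond)
b5 stroke→J2  (source Se1 imposes e)
b0 stroke→J2  (1-jn J2 has f-setter on 4)
b1 stroke→J2  (J2 flow already set via bond 4)
b2 stroke→J3  (J3: last free bond brings effort in)
b3 stroke→J1  (only one effort-in slot at J1)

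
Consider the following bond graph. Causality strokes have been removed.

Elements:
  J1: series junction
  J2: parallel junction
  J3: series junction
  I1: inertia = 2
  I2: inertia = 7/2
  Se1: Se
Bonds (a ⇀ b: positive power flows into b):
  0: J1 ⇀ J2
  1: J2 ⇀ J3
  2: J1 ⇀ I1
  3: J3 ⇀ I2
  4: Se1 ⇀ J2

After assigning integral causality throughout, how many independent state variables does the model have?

2  (I1, I2 all integral)

b4 |J2  (source Se1 imposes e)
b0 |J1  (common-e at J2 fixed by 4)
b1 |J3  (0-jn J2 has e-setter on 4)
b3 |I2  (only one flow-in slot at J3)
b2 |I1  (closing 1-jn rule on J1)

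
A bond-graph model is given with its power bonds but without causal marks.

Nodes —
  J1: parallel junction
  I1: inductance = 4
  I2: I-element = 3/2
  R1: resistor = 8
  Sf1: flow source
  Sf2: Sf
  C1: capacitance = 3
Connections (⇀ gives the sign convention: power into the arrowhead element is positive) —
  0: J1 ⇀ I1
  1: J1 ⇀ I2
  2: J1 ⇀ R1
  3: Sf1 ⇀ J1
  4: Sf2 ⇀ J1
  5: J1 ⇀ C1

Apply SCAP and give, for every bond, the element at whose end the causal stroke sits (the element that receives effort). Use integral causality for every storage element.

bond 3 stroke→Sf1  (source Sf1 imposes f)
bond 4 stroke→Sf2  (Sf2 fixes flow; stroke at Sf2)
bond 0 stroke→I1  (I1: I, integral causality)
bond 1 stroke→I2  (I2 outputs flow p/I2)
bond 5 stroke→J1  (prefer integral on C1)
bond 2 stroke→R1  (common-e at J1 fixed by 5)

bond 0 |I1
bond 1 |I2
bond 2 |R1
bond 3 |Sf1
bond 4 |Sf2
bond 5 |J1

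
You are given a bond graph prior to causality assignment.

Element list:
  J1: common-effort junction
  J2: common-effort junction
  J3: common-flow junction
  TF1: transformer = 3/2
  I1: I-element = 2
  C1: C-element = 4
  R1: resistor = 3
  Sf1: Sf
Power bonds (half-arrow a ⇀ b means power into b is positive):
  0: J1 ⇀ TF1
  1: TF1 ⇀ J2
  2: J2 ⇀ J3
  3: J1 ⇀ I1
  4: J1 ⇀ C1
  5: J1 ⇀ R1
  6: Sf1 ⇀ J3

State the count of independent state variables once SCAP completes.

2  (C1, I1 all integral)

β6 |Sf1  (Sf1: flow source, stroke at near end)
β2 |J3  (common-f at J3 fixed by 6)
β1 |J2  (only one effort-in slot at J2)
β0 |TF1  (TF TF1: opposite of bond 1)
β3 |I1  (I1 integral (f out))
β4 |J1  (C1: C, integral causality)
β5 |R1  (J1 effort already set via bond 4)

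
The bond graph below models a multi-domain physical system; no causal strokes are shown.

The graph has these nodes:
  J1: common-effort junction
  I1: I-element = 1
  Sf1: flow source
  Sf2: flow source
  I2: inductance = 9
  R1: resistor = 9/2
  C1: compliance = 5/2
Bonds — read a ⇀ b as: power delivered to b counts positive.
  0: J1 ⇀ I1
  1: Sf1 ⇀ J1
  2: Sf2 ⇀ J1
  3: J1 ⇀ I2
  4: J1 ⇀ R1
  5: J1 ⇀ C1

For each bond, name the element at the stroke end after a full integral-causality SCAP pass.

bond 0 stroke at I1
bond 1 stroke at Sf1
bond 2 stroke at Sf2
bond 3 stroke at I2
bond 4 stroke at R1
bond 5 stroke at J1

β1 stroke at Sf1  (Sf1 fixes flow; stroke at Sf1)
β2 stroke at Sf2  (Sf2: flow source, stroke at near end)
β0 stroke at I1  (I1 integral (f out))
β3 stroke at I2  (prefer integral on I2)
β5 stroke at J1  (C1 integral (e out))
β4 stroke at R1  (common-e at J1 fixed by 5)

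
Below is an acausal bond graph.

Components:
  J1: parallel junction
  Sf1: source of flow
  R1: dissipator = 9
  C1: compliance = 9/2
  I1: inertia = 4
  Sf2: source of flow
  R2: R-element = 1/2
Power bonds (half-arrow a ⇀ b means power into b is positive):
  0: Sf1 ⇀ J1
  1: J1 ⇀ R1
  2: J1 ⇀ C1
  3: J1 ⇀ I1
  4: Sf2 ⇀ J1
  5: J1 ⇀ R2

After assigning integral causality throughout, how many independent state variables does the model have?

#0 |Sf1  (Sf1: flow source, stroke at near end)
#4 |Sf2  (source Sf2 imposes f)
#2 |J1  (C1: C, integral causality)
#1 |R1  (common-e at J1 fixed by 2)
#3 |I1  (J1 effort already set via bond 2)
#5 |R2  (0-jn J1 has e-setter on 2)

2  (C1, I1 all integral)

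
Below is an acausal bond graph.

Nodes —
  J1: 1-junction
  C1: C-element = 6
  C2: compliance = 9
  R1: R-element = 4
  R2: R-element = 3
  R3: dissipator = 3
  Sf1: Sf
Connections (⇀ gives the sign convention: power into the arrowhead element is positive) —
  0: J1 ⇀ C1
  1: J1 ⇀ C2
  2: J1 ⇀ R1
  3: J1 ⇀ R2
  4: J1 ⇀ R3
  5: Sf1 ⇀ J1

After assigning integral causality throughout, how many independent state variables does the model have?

β5 stroke→Sf1  (Sf1 (Sf) sets flow on bond)
β0 stroke→J1  (J1: bond 5 brought flow, rest push out)
β1 stroke→J1  (J1 flow already set via bond 5)
β2 stroke→J1  (J1: bond 5 brought flow, rest push out)
β3 stroke→J1  (J1 flow already set via bond 5)
β4 stroke→J1  (common-f at J1 fixed by 5)

2  (C1, C2 all integral)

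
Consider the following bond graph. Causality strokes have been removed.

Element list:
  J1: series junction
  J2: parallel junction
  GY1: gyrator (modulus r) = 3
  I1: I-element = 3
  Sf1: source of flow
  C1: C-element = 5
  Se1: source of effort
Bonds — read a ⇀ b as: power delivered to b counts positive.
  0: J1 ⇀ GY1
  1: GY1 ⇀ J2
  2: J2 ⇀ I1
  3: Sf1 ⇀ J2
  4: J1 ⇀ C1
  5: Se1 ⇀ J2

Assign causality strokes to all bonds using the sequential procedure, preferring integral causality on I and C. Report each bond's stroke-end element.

b0 |GY1
b1 |GY1
b2 |I1
b3 |Sf1
b4 |J1
b5 |J2

#3 |Sf1  (Sf1 fixes flow; stroke at Sf1)
#5 |J2  (Se1 (Se) sets effort on bond)
#1 |GY1  (J2 effort already set via bond 5)
#2 |I1  (common-e at J2 fixed by 5)
#0 |GY1  (GY1 both-in/both-out from 1)
#4 |J1  (J1: bond 0 brought flow, rest push out)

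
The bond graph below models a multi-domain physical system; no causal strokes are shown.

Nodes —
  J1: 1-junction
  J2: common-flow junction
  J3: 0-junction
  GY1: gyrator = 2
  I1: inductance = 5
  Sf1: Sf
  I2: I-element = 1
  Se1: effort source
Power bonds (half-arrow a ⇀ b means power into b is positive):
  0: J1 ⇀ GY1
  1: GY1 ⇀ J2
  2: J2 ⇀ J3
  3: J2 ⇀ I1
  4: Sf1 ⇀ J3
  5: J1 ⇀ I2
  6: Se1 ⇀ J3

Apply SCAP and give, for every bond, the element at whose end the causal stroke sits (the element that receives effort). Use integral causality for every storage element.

b0 stroke at J1
b1 stroke at J2
b2 stroke at J2
b3 stroke at I1
b4 stroke at Sf1
b5 stroke at I2
b6 stroke at J3

bond 4 stroke→Sf1  (source Sf1 imposes f)
bond 6 stroke→J3  (source Se1 imposes e)
bond 2 stroke→J2  (J3 effort already set via bond 6)
bond 3 stroke→I1  (I1 integral (f out))
bond 1 stroke→J2  (common-f at J2 fixed by 3)
bond 0 stroke→J1  (GY1: gyrator matches bond 1)
bond 5 stroke→I2  (closing 1-jn rule on J1)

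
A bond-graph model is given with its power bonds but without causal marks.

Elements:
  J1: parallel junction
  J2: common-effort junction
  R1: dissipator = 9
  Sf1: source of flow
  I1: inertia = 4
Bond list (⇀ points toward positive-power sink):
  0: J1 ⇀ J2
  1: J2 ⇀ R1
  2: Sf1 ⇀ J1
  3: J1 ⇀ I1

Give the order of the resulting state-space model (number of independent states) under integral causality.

β2 →Sf1  (Sf1 fixes flow; stroke at Sf1)
β3 →I1  (I1: I, integral causality)
β0 →J1  (J1 needs exactly one e-in)
β1 →J2  (J2 needs exactly one e-in)

1  (I1 all integral)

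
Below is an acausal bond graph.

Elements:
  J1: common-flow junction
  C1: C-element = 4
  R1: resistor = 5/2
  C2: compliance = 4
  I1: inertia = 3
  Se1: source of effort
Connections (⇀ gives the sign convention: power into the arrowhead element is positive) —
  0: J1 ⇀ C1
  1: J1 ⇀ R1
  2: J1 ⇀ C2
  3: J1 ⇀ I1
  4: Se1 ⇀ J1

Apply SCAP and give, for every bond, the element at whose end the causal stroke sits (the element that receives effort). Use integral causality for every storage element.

#4 stroke→J1  (source Se1 imposes e)
#0 stroke→J1  (C1 integral (e out))
#2 stroke→J1  (C2 outputs effort q/C2)
#3 stroke→I1  (prefer integral on I1)
#1 stroke→J1  (1-jn J1 has f-setter on 3)

#0 →J1
#1 →J1
#2 →J1
#3 →I1
#4 →J1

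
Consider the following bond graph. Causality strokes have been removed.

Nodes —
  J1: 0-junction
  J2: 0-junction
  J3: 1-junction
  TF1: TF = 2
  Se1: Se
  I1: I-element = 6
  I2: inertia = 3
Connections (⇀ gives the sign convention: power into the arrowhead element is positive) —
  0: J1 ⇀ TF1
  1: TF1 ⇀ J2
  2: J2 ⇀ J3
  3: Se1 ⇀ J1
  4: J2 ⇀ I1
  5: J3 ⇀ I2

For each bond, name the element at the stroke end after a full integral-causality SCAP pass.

bond 0 →TF1
bond 1 →J2
bond 2 →J3
bond 3 →J1
bond 4 →I1
bond 5 →I2

β3 stroke at J1  (source Se1 imposes e)
β0 stroke at TF1  (J1: bond 3 brought effort, rest push out)
β1 stroke at J2  (TF TF1: opposite of bond 0)
β2 stroke at J3  (common-e at J2 fixed by 1)
β4 stroke at I1  (J2 effort already set via bond 1)
β5 stroke at I2  (only one flow-in slot at J3)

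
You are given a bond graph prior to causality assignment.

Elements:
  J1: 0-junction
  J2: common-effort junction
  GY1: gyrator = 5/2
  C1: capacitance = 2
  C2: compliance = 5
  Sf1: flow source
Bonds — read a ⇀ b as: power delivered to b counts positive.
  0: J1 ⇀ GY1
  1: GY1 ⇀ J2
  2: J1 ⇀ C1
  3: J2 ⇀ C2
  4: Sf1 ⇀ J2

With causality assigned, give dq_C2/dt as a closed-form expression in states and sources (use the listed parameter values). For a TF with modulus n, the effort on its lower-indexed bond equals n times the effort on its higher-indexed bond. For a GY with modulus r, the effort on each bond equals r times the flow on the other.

dq_C2/dt = F_Sf1 + q_C1/5

β4 |Sf1  (Sf1 (Sf) sets flow on bond)
β2 |J1  (prefer integral on C1)
β0 |GY1  (common-e at J1 fixed by 2)
β1 |GY1  (GY1: gyrator matches bond 0)
β3 |J2  (closing 0-jn rule on J2)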